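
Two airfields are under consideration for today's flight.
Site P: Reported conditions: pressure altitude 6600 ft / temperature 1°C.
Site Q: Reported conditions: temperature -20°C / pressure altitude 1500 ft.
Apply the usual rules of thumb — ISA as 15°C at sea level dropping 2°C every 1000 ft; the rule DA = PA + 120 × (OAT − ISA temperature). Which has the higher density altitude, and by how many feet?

Site P by 8844 ft

Site P: ISA temp = 1.8°C, deviation -0.8°C, DA = 6600 + 120 × (-0.8) = 6504 ft.
Site Q: ISA temp = 12°C, deviation -32°C, DA = 1500 + 120 × (-32) = -2340 ft.
Site P is higher by 6504 − (-2340) = 8844 ft.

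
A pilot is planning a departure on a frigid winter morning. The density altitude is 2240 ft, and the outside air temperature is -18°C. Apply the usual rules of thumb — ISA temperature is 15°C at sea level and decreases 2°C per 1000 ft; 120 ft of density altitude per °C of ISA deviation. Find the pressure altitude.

5000 ft

DA = PA + 120 × (OAT − (15 − 2·PA/1000)) = PA + 120·OAT − 1800 + 0.24·PA = 1.24·PA + 120·OAT − 1800.
So 1.24·PA = 2240 − 120 × (-18) + 1800 = 6200.
PA = 6200 / 1.24 = 5000 ft.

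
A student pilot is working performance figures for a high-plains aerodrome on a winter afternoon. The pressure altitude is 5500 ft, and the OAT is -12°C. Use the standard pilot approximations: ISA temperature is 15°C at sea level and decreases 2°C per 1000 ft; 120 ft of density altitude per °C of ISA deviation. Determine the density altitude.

3580 ft

ISA temperature at 5500 ft = 15 − 2 × (5500/1000) = 4°C.
ISA deviation = -12 − 4 = -16°C.
Density altitude = 5500 + 120 × (-16) = 5500 + (-1920) = 3580 ft.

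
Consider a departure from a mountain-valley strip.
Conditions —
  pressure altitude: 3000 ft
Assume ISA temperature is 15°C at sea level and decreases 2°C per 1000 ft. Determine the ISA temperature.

ISA temperature = 15 − 2 × (3000/1000) = 15 − 6 = 9°C.

9°C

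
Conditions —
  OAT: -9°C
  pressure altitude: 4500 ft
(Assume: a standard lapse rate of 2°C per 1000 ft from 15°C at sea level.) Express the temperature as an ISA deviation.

ISA-15°C

ISA temperature at 4500 ft = 15 − 2 × (4500/1000) = 6°C.
Deviation = OAT − ISA = -9 − 6 = -15°C.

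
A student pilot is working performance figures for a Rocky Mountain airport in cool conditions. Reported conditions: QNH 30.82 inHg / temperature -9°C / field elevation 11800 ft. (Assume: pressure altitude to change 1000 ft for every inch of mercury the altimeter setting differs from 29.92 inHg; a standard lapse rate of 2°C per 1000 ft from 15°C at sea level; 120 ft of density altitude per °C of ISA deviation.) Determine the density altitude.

10636 ft

Pressure altitude = 11800 + (29.92 − 30.82) × 1000 = 11800 + (-900) = 10900 ft.
ISA temperature at 10900 ft = 15 − 2 × (10900/1000) = -6.8°C.
ISA deviation = -9 − (-6.8) = -2.2°C.
Density altitude = 10900 + 120 × (-2.2) = 10636 ft.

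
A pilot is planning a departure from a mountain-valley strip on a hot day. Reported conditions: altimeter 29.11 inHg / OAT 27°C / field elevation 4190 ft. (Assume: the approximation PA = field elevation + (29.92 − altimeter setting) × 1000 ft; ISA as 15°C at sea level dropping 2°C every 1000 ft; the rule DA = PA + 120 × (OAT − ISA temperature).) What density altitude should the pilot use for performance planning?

7640 ft

Pressure altitude = 4190 + (29.92 − 29.11) × 1000 = 4190 + (+810) = 5000 ft.
ISA temperature at 5000 ft = 15 − 2 × (5000/1000) = 5°C.
ISA deviation = 27 − 5 = +22°C.
Density altitude = 5000 + 120 × (22) = 7640 ft.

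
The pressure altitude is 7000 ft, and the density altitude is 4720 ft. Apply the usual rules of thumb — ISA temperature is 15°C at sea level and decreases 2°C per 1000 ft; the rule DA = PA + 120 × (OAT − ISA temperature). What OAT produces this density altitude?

-18°C

Density altitude − pressure altitude = 4720 − 7000 = -2280 ft.
At 120 ft/°C that is an ISA deviation of -2280/120 = -19°C.
ISA temperature at 7000 ft = 15 − 2 × (7000/1000) = 1°C.
OAT = ISA + deviation = 1 + (-19) = -18°C.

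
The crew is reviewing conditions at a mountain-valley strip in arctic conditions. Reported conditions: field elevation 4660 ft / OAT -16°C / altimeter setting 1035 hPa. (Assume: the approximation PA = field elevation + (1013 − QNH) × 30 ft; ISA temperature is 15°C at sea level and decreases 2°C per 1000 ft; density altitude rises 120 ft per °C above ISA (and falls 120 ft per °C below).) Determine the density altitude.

1240 ft

Pressure altitude = 4660 + (1013 − 1035) × 30 = 4660 + (-660) = 4000 ft.
ISA temperature at 4000 ft = 15 − 2 × (4000/1000) = 7°C.
ISA deviation = -16 − 7 = -23°C.
Density altitude = 4000 + 120 × (-23) = 1240 ft.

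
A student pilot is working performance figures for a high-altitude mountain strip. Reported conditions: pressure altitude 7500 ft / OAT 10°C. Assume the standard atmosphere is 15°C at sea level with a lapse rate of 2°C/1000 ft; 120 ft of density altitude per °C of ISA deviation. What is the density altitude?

ISA temperature at 7500 ft = 15 − 2 × (7500/1000) = 0°C.
ISA deviation = 10 − 0 = +10°C.
Density altitude = 7500 + 120 × (10) = 7500 + (+1200) = 8700 ft.

8700 ft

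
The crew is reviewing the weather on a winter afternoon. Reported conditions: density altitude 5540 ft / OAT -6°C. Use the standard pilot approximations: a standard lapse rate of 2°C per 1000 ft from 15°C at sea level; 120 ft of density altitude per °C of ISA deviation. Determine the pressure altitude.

6500 ft

DA = PA + 120 × (OAT − (15 − 2·PA/1000)) = PA + 120·OAT − 1800 + 0.24·PA = 1.24·PA + 120·OAT − 1800.
So 1.24·PA = 5540 − 120 × (-6) + 1800 = 8060.
PA = 8060 / 1.24 = 6500 ft.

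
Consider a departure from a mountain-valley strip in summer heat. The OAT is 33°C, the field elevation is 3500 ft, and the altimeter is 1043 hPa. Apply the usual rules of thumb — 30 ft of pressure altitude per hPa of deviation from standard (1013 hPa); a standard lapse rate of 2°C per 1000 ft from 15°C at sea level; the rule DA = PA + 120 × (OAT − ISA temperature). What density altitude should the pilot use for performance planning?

Pressure altitude = 3500 + (1013 − 1043) × 30 = 3500 + (-900) = 2600 ft.
ISA temperature at 2600 ft = 15 − 2 × (2600/1000) = 9.8°C.
ISA deviation = 33 − 9.8 = +23.2°C.
Density altitude = 2600 + 120 × (23.2) = 5384 ft.

5384 ft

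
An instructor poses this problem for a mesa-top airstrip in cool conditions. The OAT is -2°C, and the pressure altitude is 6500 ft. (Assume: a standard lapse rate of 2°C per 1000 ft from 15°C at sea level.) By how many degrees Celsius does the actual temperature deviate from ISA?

ISA temperature at 6500 ft = 15 − 2 × (6500/1000) = 2°C.
Deviation = OAT − ISA = -2 − 2 = -4°C.

ISA-4°C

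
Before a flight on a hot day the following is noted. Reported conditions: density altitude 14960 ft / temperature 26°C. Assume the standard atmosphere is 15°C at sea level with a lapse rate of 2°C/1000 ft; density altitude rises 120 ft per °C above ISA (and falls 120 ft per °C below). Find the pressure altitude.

DA = PA + 120 × (OAT − (15 − 2·PA/1000)) = PA + 120·OAT − 1800 + 0.24·PA = 1.24·PA + 120·OAT − 1800.
So 1.24·PA = 14960 − 120 × 26 + 1800 = 13640.
PA = 13640 / 1.24 = 11000 ft.

11000 ft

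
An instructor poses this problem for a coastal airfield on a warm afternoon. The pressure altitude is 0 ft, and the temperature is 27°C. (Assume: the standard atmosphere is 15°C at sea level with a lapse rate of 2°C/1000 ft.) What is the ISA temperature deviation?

ISA temperature at 0 ft = 15 − 2 × (0/1000) = 15°C.
Deviation = OAT − ISA = 27 − 15 = +12°C.

ISA+12°C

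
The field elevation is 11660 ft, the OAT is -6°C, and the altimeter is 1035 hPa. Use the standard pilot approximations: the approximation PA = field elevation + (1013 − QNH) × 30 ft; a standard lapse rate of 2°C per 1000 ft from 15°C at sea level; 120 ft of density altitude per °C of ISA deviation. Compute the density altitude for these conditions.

11120 ft

Pressure altitude = 11660 + (1013 − 1035) × 30 = 11660 + (-660) = 11000 ft.
ISA temperature at 11000 ft = 15 − 2 × (11000/1000) = -7°C.
ISA deviation = -6 − (-7) = +1°C.
Density altitude = 11000 + 120 × (1) = 11120 ft.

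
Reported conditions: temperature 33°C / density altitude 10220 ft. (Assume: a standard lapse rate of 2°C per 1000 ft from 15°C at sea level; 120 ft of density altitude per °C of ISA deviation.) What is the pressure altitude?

6500 ft

DA = PA + 120 × (OAT − (15 − 2·PA/1000)) = PA + 120·OAT − 1800 + 0.24·PA = 1.24·PA + 120·OAT − 1800.
So 1.24·PA = 10220 − 120 × 33 + 1800 = 8060.
PA = 8060 / 1.24 = 6500 ft.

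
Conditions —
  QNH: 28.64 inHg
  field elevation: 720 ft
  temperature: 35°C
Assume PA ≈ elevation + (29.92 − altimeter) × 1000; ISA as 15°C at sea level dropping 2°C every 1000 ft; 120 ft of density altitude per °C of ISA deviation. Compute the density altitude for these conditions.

Pressure altitude = 720 + (29.92 − 28.64) × 1000 = 720 + (+1280) = 2000 ft.
ISA temperature at 2000 ft = 15 − 2 × (2000/1000) = 11°C.
ISA deviation = 35 − 11 = +24°C.
Density altitude = 2000 + 120 × (24) = 4880 ft.

4880 ft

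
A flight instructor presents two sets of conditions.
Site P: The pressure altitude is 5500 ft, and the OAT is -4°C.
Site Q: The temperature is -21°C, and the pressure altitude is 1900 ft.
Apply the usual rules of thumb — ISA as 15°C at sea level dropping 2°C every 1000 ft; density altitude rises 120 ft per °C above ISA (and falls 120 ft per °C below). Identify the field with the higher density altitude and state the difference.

Site P by 6504 ft

Site P: ISA temp = 4°C, deviation -8°C, DA = 5500 + 120 × (-8) = 4540 ft.
Site Q: ISA temp = 11.2°C, deviation -32.2°C, DA = 1900 + 120 × (-32.2) = -1964 ft.
Site P is higher by 4540 − (-1964) = 6504 ft.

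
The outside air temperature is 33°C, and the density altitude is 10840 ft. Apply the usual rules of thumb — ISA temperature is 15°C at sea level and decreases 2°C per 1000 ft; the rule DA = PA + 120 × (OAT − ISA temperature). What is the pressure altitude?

7000 ft

DA = PA + 120 × (OAT − (15 − 2·PA/1000)) = PA + 120·OAT − 1800 + 0.24·PA = 1.24·PA + 120·OAT − 1800.
So 1.24·PA = 10840 − 120 × 33 + 1800 = 8680.
PA = 8680 / 1.24 = 7000 ft.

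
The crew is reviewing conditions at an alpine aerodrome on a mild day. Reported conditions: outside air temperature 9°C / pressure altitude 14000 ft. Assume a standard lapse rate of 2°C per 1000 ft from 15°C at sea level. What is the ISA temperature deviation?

ISA temperature at 14000 ft = 15 − 2 × (14000/1000) = -13°C.
Deviation = OAT − ISA = 9 − (-13) = +22°C.

ISA+22°C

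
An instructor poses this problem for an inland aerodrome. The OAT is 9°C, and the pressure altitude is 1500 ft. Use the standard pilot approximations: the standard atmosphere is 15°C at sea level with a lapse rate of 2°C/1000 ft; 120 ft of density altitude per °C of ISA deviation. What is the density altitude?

ISA temperature at 1500 ft = 15 − 2 × (1500/1000) = 12°C.
ISA deviation = 9 − 12 = -3°C.
Density altitude = 1500 + 120 × (-3) = 1500 + (-360) = 1140 ft.

1140 ft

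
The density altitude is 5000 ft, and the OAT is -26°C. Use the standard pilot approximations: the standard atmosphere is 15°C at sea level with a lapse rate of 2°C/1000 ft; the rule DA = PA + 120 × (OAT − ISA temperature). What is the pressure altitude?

DA = PA + 120 × (OAT − (15 − 2·PA/1000)) = PA + 120·OAT − 1800 + 0.24·PA = 1.24·PA + 120·OAT − 1800.
So 1.24·PA = 5000 − 120 × (-26) + 1800 = 9920.
PA = 9920 / 1.24 = 8000 ft.

8000 ft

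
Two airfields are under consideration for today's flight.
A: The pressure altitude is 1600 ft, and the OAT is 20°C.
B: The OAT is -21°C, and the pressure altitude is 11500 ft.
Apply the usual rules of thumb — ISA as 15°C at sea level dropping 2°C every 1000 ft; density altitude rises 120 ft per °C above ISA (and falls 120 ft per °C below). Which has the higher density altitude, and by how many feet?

A: ISA temp = 11.8°C, deviation +8.2°C, DA = 1600 + 120 × 8.2 = 2584 ft.
B: ISA temp = -8°C, deviation -13°C, DA = 11500 + 120 × (-13) = 9940 ft.
B is higher by 9940 − 2584 = 7356 ft.

B by 7356 ft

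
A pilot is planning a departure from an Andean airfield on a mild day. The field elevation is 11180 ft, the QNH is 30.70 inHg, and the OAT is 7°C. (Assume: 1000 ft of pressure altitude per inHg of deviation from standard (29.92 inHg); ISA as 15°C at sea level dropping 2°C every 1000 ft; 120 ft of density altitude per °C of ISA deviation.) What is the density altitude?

11936 ft

Pressure altitude = 11180 + (29.92 − 30.70) × 1000 = 11180 + (-780) = 10400 ft.
ISA temperature at 10400 ft = 15 − 2 × (10400/1000) = -5.8°C.
ISA deviation = 7 − (-5.8) = +12.8°C.
Density altitude = 10400 + 120 × (12.8) = 11936 ft.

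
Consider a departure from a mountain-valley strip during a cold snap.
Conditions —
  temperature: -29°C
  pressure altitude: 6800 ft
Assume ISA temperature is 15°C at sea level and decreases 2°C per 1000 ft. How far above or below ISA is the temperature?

ISA-30.4°C

ISA temperature at 6800 ft = 15 − 2 × (6800/1000) = 1.4°C.
Deviation = OAT − ISA = -29 − 1.4 = -30.4°C.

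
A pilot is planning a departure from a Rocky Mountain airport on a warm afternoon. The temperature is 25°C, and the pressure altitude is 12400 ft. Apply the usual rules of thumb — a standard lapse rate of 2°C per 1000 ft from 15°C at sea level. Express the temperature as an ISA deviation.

ISA+34.8°C

ISA temperature at 12400 ft = 15 − 2 × (12400/1000) = -9.8°C.
Deviation = OAT − ISA = 25 − (-9.8) = +34.8°C.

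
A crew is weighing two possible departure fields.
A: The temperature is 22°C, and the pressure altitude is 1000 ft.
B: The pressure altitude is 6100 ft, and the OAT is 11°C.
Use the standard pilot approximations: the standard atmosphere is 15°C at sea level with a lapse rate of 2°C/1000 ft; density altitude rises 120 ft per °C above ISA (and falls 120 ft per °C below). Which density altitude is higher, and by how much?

A: ISA temp = 13°C, deviation +9°C, DA = 1000 + 120 × 9 = 2080 ft.
B: ISA temp = 2.8°C, deviation +8.2°C, DA = 6100 + 120 × 8.2 = 7084 ft.
B is higher by 7084 − 2080 = 5004 ft.

B by 5004 ft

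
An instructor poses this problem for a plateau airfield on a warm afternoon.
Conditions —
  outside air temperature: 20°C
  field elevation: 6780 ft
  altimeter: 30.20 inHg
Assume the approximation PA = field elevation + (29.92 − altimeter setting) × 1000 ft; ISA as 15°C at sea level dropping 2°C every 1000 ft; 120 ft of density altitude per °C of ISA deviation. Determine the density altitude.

8660 ft

Pressure altitude = 6780 + (29.92 − 30.20) × 1000 = 6780 + (-280) = 6500 ft.
ISA temperature at 6500 ft = 15 − 2 × (6500/1000) = 2°C.
ISA deviation = 20 − 2 = +18°C.
Density altitude = 6500 + 120 × (18) = 8660 ft.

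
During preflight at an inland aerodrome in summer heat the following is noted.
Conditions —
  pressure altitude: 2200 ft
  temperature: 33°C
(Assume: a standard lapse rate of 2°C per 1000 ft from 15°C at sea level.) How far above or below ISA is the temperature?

ISA temperature at 2200 ft = 15 − 2 × (2200/1000) = 10.6°C.
Deviation = OAT − ISA = 33 − 10.6 = +22.4°C.

ISA+22.4°C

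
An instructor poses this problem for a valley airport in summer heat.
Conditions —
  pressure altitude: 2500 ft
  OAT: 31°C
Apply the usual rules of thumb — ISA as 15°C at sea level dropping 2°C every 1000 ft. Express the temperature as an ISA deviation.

ISA temperature at 2500 ft = 15 − 2 × (2500/1000) = 10°C.
Deviation = OAT − ISA = 31 − 10 = +21°C.

ISA+21°C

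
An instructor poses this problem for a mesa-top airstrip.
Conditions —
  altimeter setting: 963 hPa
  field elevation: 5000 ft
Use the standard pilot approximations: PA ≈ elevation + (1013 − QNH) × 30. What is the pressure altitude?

6500 ft

Pressure correction = (1013 − 963) × 30 = +1500 ft.
Pressure altitude = 5000 + (+1500) = 6500 ft.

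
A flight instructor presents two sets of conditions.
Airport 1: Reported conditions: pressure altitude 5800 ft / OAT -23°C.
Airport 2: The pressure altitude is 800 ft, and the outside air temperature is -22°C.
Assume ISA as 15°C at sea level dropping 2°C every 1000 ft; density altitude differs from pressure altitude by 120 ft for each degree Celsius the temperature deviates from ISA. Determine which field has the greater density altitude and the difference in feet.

Airport 1 by 6080 ft

Airport 1: ISA temp = 3.4°C, deviation -26.4°C, DA = 5800 + 120 × (-26.4) = 2632 ft.
Airport 2: ISA temp = 13.4°C, deviation -35.4°C, DA = 800 + 120 × (-35.4) = -3448 ft.
Airport 1 is higher by 2632 − (-3448) = 6080 ft.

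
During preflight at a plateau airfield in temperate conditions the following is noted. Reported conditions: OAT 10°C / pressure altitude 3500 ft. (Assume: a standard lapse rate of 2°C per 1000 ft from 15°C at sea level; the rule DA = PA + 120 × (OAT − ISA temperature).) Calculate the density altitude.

3740 ft

ISA temperature at 3500 ft = 15 − 2 × (3500/1000) = 8°C.
ISA deviation = 10 − 8 = +2°C.
Density altitude = 3500 + 120 × (2) = 3500 + (+240) = 3740 ft.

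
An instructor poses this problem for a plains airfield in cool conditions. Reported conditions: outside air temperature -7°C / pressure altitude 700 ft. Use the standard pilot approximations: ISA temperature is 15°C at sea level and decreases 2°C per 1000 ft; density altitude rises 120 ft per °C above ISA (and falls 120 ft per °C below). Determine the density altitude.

ISA temperature at 700 ft = 15 − 2 × (700/1000) = 13.6°C.
ISA deviation = -7 − 13.6 = -20.6°C.
Density altitude = 700 + 120 × (-20.6) = 700 + (-2472) = -1772 ft.

-1772 ft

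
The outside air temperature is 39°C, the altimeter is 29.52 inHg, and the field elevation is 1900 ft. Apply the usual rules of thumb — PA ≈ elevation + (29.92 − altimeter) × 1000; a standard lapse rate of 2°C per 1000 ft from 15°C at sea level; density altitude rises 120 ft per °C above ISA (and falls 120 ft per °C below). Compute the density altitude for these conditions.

Pressure altitude = 1900 + (29.92 − 29.52) × 1000 = 1900 + (+400) = 2300 ft.
ISA temperature at 2300 ft = 15 − 2 × (2300/1000) = 10.4°C.
ISA deviation = 39 − 10.4 = +28.6°C.
Density altitude = 2300 + 120 × (28.6) = 5732 ft.

5732 ft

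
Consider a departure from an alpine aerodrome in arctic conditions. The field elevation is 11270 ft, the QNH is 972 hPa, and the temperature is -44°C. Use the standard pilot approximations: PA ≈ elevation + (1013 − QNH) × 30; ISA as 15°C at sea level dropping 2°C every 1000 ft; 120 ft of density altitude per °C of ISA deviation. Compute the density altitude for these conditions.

8420 ft

Pressure altitude = 11270 + (1013 − 972) × 30 = 11270 + (+1230) = 12500 ft.
ISA temperature at 12500 ft = 15 − 2 × (12500/1000) = -10°C.
ISA deviation = -44 − (-10) = -34°C.
Density altitude = 12500 + 120 × (-34) = 8420 ft.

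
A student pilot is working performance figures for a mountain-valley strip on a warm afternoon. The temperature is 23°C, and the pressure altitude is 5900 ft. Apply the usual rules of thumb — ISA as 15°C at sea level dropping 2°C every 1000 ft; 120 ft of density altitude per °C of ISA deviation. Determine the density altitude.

8276 ft

ISA temperature at 5900 ft = 15 − 2 × (5900/1000) = 3.2°C.
ISA deviation = 23 − 3.2 = +19.8°C.
Density altitude = 5900 + 120 × (19.8) = 5900 + (+2376) = 8276 ft.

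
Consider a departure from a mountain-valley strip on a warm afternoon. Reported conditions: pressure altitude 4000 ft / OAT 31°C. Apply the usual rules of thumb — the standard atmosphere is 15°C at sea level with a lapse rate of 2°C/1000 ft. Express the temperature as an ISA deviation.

ISA+24°C

ISA temperature at 4000 ft = 15 − 2 × (4000/1000) = 7°C.
Deviation = OAT − ISA = 31 − 7 = +24°C.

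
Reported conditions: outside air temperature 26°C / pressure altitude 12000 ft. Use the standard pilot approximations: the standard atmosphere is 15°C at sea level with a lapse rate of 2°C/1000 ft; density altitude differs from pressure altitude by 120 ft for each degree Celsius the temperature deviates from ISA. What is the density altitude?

ISA temperature at 12000 ft = 15 − 2 × (12000/1000) = -9°C.
ISA deviation = 26 − (-9) = +35°C.
Density altitude = 12000 + 120 × (35) = 12000 + (+4200) = 16200 ft.

16200 ft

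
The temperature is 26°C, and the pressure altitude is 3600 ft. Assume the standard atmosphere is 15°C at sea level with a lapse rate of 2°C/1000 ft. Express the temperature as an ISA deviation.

ISA temperature at 3600 ft = 15 − 2 × (3600/1000) = 7.8°C.
Deviation = OAT − ISA = 26 − 7.8 = +18.2°C.

ISA+18.2°C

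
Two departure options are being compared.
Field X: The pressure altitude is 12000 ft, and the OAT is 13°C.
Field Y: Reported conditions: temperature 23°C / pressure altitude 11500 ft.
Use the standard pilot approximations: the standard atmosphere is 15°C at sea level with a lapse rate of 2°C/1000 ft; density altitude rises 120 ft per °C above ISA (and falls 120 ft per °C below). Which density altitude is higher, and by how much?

Field X: ISA temp = -9°C, deviation +22°C, DA = 12000 + 120 × 22 = 14640 ft.
Field Y: ISA temp = -8°C, deviation +31°C, DA = 11500 + 120 × 31 = 15220 ft.
Field Y is higher by 15220 − 14640 = 580 ft.

Field Y by 580 ft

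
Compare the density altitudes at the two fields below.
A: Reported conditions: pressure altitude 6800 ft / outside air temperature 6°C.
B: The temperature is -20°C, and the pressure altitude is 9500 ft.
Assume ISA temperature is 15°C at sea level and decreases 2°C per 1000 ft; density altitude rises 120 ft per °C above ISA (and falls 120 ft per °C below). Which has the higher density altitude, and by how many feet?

B by 228 ft

A: ISA temp = 1.4°C, deviation +4.6°C, DA = 6800 + 120 × 4.6 = 7352 ft.
B: ISA temp = -4°C, deviation -16°C, DA = 9500 + 120 × (-16) = 7580 ft.
B is higher by 7580 − 7352 = 228 ft.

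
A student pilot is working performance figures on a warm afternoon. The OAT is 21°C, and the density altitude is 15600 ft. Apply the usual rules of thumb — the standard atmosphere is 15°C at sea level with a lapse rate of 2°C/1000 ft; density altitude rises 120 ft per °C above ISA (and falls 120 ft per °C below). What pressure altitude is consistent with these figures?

12000 ft

DA = PA + 120 × (OAT − (15 − 2·PA/1000)) = PA + 120·OAT − 1800 + 0.24·PA = 1.24·PA + 120·OAT − 1800.
So 1.24·PA = 15600 − 120 × 21 + 1800 = 14880.
PA = 14880 / 1.24 = 12000 ft.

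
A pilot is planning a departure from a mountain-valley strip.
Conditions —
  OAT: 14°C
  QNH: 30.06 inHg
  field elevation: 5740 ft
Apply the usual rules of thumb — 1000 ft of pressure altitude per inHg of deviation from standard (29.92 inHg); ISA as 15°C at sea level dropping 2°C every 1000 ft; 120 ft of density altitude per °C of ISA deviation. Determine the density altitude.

6824 ft

Pressure altitude = 5740 + (29.92 − 30.06) × 1000 = 5740 + (-140) = 5600 ft.
ISA temperature at 5600 ft = 15 − 2 × (5600/1000) = 3.8°C.
ISA deviation = 14 − 3.8 = +10.2°C.
Density altitude = 5600 + 120 × (10.2) = 6824 ft.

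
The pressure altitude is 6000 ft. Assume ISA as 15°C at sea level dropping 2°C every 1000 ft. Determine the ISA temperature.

ISA temperature = 15 − 2 × (6000/1000) = 15 − 12 = 3°C.

3°C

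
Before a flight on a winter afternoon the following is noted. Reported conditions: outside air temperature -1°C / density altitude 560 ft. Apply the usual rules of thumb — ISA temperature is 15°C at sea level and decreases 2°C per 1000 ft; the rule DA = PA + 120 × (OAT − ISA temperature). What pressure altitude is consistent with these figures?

2000 ft

DA = PA + 120 × (OAT − (15 − 2·PA/1000)) = PA + 120·OAT − 1800 + 0.24·PA = 1.24·PA + 120·OAT − 1800.
So 1.24·PA = 560 − 120 × (-1) + 1800 = 2480.
PA = 2480 / 1.24 = 2000 ft.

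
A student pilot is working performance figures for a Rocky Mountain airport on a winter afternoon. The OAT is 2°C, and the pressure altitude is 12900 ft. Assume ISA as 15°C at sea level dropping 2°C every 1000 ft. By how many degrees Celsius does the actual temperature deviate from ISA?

ISA+12.8°C

ISA temperature at 12900 ft = 15 − 2 × (12900/1000) = -10.8°C.
Deviation = OAT − ISA = 2 − (-10.8) = +12.8°C.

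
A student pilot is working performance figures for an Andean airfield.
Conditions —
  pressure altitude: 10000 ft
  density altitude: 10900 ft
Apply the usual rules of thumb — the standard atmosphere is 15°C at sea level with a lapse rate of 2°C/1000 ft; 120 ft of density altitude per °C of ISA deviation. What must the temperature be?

2.5°C

Density altitude − pressure altitude = 10900 − 10000 = +900 ft.
At 120 ft/°C that is an ISA deviation of 900/120 = +7.5°C.
ISA temperature at 10000 ft = 15 − 2 × (10000/1000) = -5°C.
OAT = ISA + deviation = -5 + (+7.5) = 2.5°C.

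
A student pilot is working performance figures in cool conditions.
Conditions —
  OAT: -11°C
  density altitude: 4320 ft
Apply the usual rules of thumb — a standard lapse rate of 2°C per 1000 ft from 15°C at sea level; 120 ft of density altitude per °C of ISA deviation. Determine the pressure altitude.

6000 ft

DA = PA + 120 × (OAT − (15 − 2·PA/1000)) = PA + 120·OAT − 1800 + 0.24·PA = 1.24·PA + 120·OAT − 1800.
So 1.24·PA = 4320 − 120 × (-11) + 1800 = 7440.
PA = 7440 / 1.24 = 6000 ft.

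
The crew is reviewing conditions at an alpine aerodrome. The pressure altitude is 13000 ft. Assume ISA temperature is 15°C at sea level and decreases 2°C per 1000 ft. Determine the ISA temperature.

-11°C

ISA temperature = 15 − 2 × (13000/1000) = 15 − 26 = -11°C.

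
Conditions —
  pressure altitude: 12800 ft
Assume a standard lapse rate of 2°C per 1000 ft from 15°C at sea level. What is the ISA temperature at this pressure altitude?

-10.6°C

ISA temperature = 15 − 2 × (12800/1000) = 15 − 25.6 = -10.6°C.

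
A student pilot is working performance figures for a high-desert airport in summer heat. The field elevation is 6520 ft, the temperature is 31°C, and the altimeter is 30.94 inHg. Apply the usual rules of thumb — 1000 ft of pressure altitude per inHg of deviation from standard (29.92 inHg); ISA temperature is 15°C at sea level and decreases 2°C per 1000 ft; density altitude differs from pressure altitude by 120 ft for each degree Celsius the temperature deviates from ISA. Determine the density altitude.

8740 ft

Pressure altitude = 6520 + (29.92 − 30.94) × 1000 = 6520 + (-1020) = 5500 ft.
ISA temperature at 5500 ft = 15 − 2 × (5500/1000) = 4°C.
ISA deviation = 31 − 4 = +27°C.
Density altitude = 5500 + 120 × (27) = 8740 ft.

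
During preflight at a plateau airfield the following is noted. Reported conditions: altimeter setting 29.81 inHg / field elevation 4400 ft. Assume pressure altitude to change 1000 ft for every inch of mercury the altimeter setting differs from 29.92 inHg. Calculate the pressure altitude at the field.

Pressure correction = (29.92 − 29.81) × 1000 = +110 ft.
Pressure altitude = 4400 + (+110) = 4510 ft.

4510 ft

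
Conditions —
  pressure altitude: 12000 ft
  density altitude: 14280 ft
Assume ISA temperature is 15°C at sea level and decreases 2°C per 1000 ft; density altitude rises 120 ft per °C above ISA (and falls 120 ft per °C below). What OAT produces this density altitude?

10°C

Density altitude − pressure altitude = 14280 − 12000 = +2280 ft.
At 120 ft/°C that is an ISA deviation of 2280/120 = +19°C.
ISA temperature at 12000 ft = 15 − 2 × (12000/1000) = -9°C.
OAT = ISA + deviation = -9 + (+19) = 10°C.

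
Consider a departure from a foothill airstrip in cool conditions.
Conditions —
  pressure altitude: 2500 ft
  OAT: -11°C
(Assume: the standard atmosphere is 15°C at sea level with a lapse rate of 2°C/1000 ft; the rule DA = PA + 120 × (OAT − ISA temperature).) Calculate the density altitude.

-20 ft

ISA temperature at 2500 ft = 15 − 2 × (2500/1000) = 10°C.
ISA deviation = -11 − 10 = -21°C.
Density altitude = 2500 + 120 × (-21) = 2500 + (-2520) = -20 ft.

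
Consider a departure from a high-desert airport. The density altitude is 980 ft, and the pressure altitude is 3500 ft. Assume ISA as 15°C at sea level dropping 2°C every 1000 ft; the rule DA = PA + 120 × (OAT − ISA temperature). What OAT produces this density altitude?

-13°C

Density altitude − pressure altitude = 980 − 3500 = -2520 ft.
At 120 ft/°C that is an ISA deviation of -2520/120 = -21°C.
ISA temperature at 3500 ft = 15 − 2 × (3500/1000) = 8°C.
OAT = ISA + deviation = 8 + (-21) = -13°C.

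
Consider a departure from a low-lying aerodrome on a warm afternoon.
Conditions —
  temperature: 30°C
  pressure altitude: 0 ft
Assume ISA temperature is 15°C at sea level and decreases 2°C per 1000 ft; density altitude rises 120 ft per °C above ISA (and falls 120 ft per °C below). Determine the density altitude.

ISA temperature at 0 ft = 15 − 2 × (0/1000) = 15°C.
ISA deviation = 30 − 15 = +15°C.
Density altitude = 0 + 120 × (15) = 0 + (+1800) = 1800 ft.

1800 ft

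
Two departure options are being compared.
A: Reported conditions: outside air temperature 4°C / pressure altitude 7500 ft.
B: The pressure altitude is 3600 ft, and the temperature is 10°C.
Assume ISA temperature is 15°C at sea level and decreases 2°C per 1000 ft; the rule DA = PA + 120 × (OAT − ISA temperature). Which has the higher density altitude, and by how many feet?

A: ISA temp = 0°C, deviation +4°C, DA = 7500 + 120 × 4 = 7980 ft.
B: ISA temp = 7.8°C, deviation +2.2°C, DA = 3600 + 120 × 2.2 = 3864 ft.
A is higher by 7980 − 3864 = 4116 ft.

A by 4116 ft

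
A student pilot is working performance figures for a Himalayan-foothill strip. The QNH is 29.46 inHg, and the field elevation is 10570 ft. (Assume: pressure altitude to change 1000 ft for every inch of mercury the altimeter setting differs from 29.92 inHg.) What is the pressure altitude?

Pressure correction = (29.92 − 29.46) × 1000 = +460 ft.
Pressure altitude = 10570 + (+460) = 11030 ft.

11030 ft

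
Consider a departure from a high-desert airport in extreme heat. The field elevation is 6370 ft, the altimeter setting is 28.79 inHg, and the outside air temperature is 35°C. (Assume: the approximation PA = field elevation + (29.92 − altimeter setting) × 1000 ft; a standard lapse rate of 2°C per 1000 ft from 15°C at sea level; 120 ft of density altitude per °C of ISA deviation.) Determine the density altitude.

11700 ft

Pressure altitude = 6370 + (29.92 − 28.79) × 1000 = 6370 + (+1130) = 7500 ft.
ISA temperature at 7500 ft = 15 − 2 × (7500/1000) = 0°C.
ISA deviation = 35 − 0 = +35°C.
Density altitude = 7500 + 120 × (35) = 11700 ft.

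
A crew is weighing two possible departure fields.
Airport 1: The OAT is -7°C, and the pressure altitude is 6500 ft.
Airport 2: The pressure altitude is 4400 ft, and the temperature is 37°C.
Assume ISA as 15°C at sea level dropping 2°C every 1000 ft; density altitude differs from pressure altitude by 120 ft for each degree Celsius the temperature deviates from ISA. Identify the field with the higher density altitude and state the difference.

Airport 2 by 2676 ft

Airport 1: ISA temp = 2°C, deviation -9°C, DA = 6500 + 120 × (-9) = 5420 ft.
Airport 2: ISA temp = 6.2°C, deviation +30.8°C, DA = 4400 + 120 × 30.8 = 8096 ft.
Airport 2 is higher by 8096 − 5420 = 2676 ft.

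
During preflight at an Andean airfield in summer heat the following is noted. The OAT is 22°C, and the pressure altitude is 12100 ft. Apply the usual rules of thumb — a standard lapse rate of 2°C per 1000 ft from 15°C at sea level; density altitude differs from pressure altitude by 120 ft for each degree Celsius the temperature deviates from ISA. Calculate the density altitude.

ISA temperature at 12100 ft = 15 − 2 × (12100/1000) = -9.2°C.
ISA deviation = 22 − (-9.2) = +31.2°C.
Density altitude = 12100 + 120 × (31.2) = 12100 + (+3744) = 15844 ft.

15844 ft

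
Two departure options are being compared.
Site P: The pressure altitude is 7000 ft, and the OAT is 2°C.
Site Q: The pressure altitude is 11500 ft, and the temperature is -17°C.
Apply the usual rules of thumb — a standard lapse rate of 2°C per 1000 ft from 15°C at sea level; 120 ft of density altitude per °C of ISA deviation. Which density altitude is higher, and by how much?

Site Q by 3300 ft

Site P: ISA temp = 1°C, deviation +1°C, DA = 7000 + 120 × 1 = 7120 ft.
Site Q: ISA temp = -8°C, deviation -9°C, DA = 11500 + 120 × (-9) = 10420 ft.
Site Q is higher by 10420 − 7120 = 3300 ft.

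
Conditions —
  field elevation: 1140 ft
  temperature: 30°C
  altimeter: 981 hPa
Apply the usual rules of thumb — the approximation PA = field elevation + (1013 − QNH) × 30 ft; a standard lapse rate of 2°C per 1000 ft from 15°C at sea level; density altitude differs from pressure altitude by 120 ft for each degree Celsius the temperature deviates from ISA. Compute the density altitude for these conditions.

Pressure altitude = 1140 + (1013 − 981) × 30 = 1140 + (+960) = 2100 ft.
ISA temperature at 2100 ft = 15 − 2 × (2100/1000) = 10.8°C.
ISA deviation = 30 − 10.8 = +19.2°C.
Density altitude = 2100 + 120 × (19.2) = 4404 ft.

4404 ft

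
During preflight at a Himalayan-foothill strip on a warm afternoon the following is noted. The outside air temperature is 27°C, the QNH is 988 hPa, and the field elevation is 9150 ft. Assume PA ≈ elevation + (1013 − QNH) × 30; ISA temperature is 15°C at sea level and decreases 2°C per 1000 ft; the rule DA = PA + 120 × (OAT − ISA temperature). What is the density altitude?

Pressure altitude = 9150 + (1013 − 988) × 30 = 9150 + (+750) = 9900 ft.
ISA temperature at 9900 ft = 15 − 2 × (9900/1000) = -4.8°C.
ISA deviation = 27 − (-4.8) = +31.8°C.
Density altitude = 9900 + 120 × (31.8) = 13716 ft.

13716 ft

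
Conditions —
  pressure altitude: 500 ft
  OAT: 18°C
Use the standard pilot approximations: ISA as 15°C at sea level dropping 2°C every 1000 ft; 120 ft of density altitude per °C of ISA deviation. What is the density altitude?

980 ft

ISA temperature at 500 ft = 15 − 2 × (500/1000) = 14°C.
ISA deviation = 18 − 14 = +4°C.
Density altitude = 500 + 120 × (4) = 500 + (+480) = 980 ft.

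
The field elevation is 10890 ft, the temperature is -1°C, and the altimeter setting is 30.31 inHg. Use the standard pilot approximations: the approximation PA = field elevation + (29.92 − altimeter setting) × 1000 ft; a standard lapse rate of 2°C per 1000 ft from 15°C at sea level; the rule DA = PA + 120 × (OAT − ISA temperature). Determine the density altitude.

11100 ft

Pressure altitude = 10890 + (29.92 − 30.31) × 1000 = 10890 + (-390) = 10500 ft.
ISA temperature at 10500 ft = 15 − 2 × (10500/1000) = -6°C.
ISA deviation = -1 − (-6) = +5°C.
Density altitude = 10500 + 120 × (5) = 11100 ft.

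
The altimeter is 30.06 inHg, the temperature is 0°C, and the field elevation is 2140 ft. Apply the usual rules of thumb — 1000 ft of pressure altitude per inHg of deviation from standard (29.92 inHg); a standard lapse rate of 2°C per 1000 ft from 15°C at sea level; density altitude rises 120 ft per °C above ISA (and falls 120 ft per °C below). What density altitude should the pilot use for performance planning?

680 ft

Pressure altitude = 2140 + (29.92 − 30.06) × 1000 = 2140 + (-140) = 2000 ft.
ISA temperature at 2000 ft = 15 − 2 × (2000/1000) = 11°C.
ISA deviation = 0 − 11 = -11°C.
Density altitude = 2000 + 120 × (-11) = 680 ft.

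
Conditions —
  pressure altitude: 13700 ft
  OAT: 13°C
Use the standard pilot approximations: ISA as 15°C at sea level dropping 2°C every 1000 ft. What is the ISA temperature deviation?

ISA+25.4°C

ISA temperature at 13700 ft = 15 − 2 × (13700/1000) = -12.4°C.
Deviation = OAT − ISA = 13 − (-12.4) = +25.4°C.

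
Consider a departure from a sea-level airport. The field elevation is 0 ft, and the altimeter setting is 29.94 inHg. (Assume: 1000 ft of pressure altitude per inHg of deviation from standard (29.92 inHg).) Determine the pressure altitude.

-20 ft

Pressure correction = (29.92 − 29.94) × 1000 = -20 ft.
Pressure altitude = 0 + (-20) = -20 ft.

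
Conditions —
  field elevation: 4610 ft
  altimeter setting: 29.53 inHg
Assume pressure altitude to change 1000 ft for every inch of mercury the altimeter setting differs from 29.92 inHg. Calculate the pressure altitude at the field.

5000 ft

Pressure correction = (29.92 − 29.53) × 1000 = +390 ft.
Pressure altitude = 4610 + (+390) = 5000 ft.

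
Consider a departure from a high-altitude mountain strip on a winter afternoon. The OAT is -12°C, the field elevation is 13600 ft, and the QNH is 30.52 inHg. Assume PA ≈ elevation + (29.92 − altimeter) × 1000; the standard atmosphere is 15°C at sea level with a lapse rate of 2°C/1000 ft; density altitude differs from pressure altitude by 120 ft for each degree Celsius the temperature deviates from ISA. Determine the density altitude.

12880 ft

Pressure altitude = 13600 + (29.92 − 30.52) × 1000 = 13600 + (-600) = 13000 ft.
ISA temperature at 13000 ft = 15 − 2 × (13000/1000) = -11°C.
ISA deviation = -12 − (-11) = -1°C.
Density altitude = 13000 + 120 × (-1) = 12880 ft.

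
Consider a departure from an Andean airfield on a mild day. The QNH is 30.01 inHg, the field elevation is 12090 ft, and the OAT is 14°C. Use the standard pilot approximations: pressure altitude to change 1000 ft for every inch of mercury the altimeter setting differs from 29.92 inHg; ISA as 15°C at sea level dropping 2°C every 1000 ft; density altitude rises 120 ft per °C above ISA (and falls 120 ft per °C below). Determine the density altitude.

Pressure altitude = 12090 + (29.92 − 30.01) × 1000 = 12090 + (-90) = 12000 ft.
ISA temperature at 12000 ft = 15 − 2 × (12000/1000) = -9°C.
ISA deviation = 14 − (-9) = +23°C.
Density altitude = 12000 + 120 × (23) = 14760 ft.

14760 ft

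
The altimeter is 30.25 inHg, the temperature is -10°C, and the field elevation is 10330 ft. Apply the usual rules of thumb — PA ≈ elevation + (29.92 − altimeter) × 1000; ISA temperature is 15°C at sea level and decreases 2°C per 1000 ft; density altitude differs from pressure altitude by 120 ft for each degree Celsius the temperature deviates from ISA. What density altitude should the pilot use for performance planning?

9400 ft

Pressure altitude = 10330 + (29.92 − 30.25) × 1000 = 10330 + (-330) = 10000 ft.
ISA temperature at 10000 ft = 15 − 2 × (10000/1000) = -5°C.
ISA deviation = -10 − (-5) = -5°C.
Density altitude = 10000 + 120 × (-5) = 9400 ft.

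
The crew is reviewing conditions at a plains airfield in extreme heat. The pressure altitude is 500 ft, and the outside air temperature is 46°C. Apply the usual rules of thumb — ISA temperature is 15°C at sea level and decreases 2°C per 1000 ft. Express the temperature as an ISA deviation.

ISA temperature at 500 ft = 15 − 2 × (500/1000) = 14°C.
Deviation = OAT − ISA = 46 − 14 = +32°C.

ISA+32°C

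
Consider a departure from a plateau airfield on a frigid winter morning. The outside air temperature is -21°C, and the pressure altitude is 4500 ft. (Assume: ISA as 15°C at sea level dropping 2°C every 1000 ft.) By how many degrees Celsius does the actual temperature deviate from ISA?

ISA temperature at 4500 ft = 15 − 2 × (4500/1000) = 6°C.
Deviation = OAT − ISA = -21 − 6 = -27°C.

ISA-27°C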